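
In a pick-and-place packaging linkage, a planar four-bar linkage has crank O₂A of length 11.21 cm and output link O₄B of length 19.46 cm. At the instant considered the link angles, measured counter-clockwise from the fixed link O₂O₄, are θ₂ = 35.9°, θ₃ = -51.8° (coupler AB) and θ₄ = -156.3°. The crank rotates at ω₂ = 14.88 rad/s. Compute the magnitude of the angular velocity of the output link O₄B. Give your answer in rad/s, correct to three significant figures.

ω₂ = 14.88 rad/s
Differentiating the loop-closure r₂e^{iθ₂}+r₃e^{iθ₃}=r₁+r₄e^{iθ₄} gives r₂ω₂e^{iθ₂}+r₃ω₃e^{iθ₃}=r₄ω₄e^{iθ₄}.
Eliminating the other unknown: ω₄ = r₂ω₂ sin(θ₂−θ₃) / [r₄ sin(θ₄−θ₃)].
Numerator sine = +0.99919; denominator sine = -0.96815.
Result = 0.1121·14.88·(+0.99919) / (0.1946·(-0.96815)) = -8.8466 rad/s; magnitude 8.8466 rad/s.

8.85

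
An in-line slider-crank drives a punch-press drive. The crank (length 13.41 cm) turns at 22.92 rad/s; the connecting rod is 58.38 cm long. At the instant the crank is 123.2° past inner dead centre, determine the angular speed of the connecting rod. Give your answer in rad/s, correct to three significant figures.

2.94

ω = 22.92 rad/s
The rod makes angle φ with the slider axis where L sinφ = r sinθ; differentiating, L cosφ·φ̇ = r ω cosθ.
L cosφ = √(L² − r² sin²θ) = 0.57291 m.
|ω_rod| = r ω |cosθ| / √(L² − r² sin²θ) = 0.1341·22.92·0.54756/0.57291 = 2.9376 rad/s.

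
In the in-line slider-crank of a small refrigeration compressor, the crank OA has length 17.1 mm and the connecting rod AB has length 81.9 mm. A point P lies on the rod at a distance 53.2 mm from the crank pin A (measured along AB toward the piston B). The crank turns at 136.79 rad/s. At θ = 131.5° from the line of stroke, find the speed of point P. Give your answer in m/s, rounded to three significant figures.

1.68

ω = 136.8 rad/s.  Crank-pin speed |V_A| = rω = 2.3391 m/s, perpendicular to OA.
Rod angle: sinφ = −(r/L) sinθ ⇒ φ = -8.997°; ω_rod = −rω cosθ/√(L²−r²sin²θ) = +19.161 rad/s.
V_P = V_A + ω_rod × AP, with AP = 0.0532 m along the rod.
Components: V_Px = −rω sinθ − a·ω_rod·sinφ = -1.5925 m/s;  V_Py = rω cosθ + a·ω_rod·cosφ = -0.54314 m/s.
|V_P| = √(V_Px² + V_Py²) = 1.6826 m/s.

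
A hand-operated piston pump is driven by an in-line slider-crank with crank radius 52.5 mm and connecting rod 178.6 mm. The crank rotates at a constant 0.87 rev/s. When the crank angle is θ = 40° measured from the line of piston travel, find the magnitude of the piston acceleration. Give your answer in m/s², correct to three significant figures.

ω = 2π·0.87 = 5.466 rad/s
x(θ) = r cosθ + √(L² − r² sin²θ); with ω constant, a = ω²·d²x/dθ².
d²x/dθ² = −r cosθ − r²(cos2θ)/√u − r⁴ sin²2θ/(4u^{3/2}),  u = L² − r² sin²θ = 0.0307591 m².
Substituting r = 0.0525 m, L = 0.1786 m, θ = 40°: d²x/dθ² = -0.043288 m.
a = ω²·d²x/dθ² = (5.466)²·(-0.043288) = -1.2935 m/s²;  |a| = 1.2935 m/s².

1.29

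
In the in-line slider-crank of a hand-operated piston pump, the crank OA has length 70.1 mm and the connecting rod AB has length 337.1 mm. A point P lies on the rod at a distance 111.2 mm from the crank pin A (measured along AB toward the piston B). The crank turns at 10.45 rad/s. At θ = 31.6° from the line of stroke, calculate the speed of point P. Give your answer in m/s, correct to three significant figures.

ω = 10.45 rad/s.  Crank-pin speed |V_A| = rω = 0.73254 m/s, perpendicular to OA.
Rod angle: sinφ = −(r/L) sinθ ⇒ φ = -6.256°; ω_rod = −rω cosθ/√(L²−r²sin²θ) = -1.862 rad/s.
V_P = V_A + ω_rod × AP, with AP = 0.1112 m along the rod.
Components: V_Px = −rω sinθ − a·ω_rod·sinφ = -0.4064 m/s;  V_Py = rω cosθ + a·ω_rod·cosφ = +0.41811 m/s.
|V_P| = √(V_Px² + V_Py²) = 0.58308 m/s.

0.583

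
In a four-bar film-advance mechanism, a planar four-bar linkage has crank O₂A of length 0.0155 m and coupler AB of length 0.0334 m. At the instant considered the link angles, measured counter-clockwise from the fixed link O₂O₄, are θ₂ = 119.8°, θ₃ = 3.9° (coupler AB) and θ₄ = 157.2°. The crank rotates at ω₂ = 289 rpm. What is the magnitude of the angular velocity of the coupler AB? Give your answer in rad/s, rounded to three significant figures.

ω₂ = 30.26 rad/s (from 289 rpm).
Differentiating the loop-closure r₂e^{iθ₂}+r₃e^{iθ₃}=r₁+r₄e^{iθ₄} gives r₂ω₂e^{iθ₂}+r₃ω₃e^{iθ₃}=r₄ω₄e^{iθ₄}.
Eliminating the other unknown: ω₃ = r₂ω₂ sin(θ₄−θ₂) / [r₃ sin(θ₃−θ₄)].
Numerator sine = +0.60738; denominator sine = -0.44932.
Result = 0.0155·30.26·(+0.60738) / (0.0334·(-0.44932)) = -18.985 rad/s; magnitude 18.985 rad/s.

19.0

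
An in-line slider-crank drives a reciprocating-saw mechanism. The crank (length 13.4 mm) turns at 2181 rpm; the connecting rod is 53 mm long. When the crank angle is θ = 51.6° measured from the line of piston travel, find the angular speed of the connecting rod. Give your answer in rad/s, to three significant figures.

ω = 228.4 rad/s (converted from 2181 rpm).
The rod makes angle φ with the slider axis where L sinφ = r sinθ; differentiating, L cosφ·φ̇ = r ω cosθ.
L cosφ = √(L² − r² sin²θ) = 0.051949 m.
|ω_rod| = r ω |cosθ| / √(L² − r² sin²θ) = 0.0134·228.4·0.62115/0.051949 = 36.594 rad/s.

36.6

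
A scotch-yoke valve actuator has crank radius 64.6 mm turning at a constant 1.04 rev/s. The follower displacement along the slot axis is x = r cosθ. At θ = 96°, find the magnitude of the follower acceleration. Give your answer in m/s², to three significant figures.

0.288

ω = 6.535 rad/s (from 1.04 rev/s).
x = r cosθ ⇒ ẍ = −rω² cosθ (ω constant).
|a| = rω²|cosθ| = 0.0646·(6.535)²·|cos 96°| = 0.28833 m/s².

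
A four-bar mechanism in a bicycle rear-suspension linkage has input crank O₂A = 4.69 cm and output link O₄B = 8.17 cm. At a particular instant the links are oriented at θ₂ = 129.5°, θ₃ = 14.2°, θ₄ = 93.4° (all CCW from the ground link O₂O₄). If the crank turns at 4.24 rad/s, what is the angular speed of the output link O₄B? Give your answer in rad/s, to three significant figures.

2.24

ω₂ = 4.24 rad/s
Differentiating the loop-closure r₂e^{iθ₂}+r₃e^{iθ₃}=r₁+r₄e^{iθ₄} gives r₂ω₂e^{iθ₂}+r₃ω₃e^{iθ₃}=r₄ω₄e^{iθ₄}.
Eliminating the other unknown: ω₄ = r₂ω₂ sin(θ₂−θ₃) / [r₄ sin(θ₄−θ₃)].
Numerator sine = +0.90408; denominator sine = +0.98229.
Result = 0.0469·4.24·(+0.90408) / (0.0817·(+0.98229)) = +2.2402 rad/s; magnitude 2.2402 rad/s.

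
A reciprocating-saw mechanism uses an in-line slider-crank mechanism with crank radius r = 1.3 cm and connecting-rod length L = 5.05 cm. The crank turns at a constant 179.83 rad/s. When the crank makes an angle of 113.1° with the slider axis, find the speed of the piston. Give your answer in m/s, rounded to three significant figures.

1.93

ω = 179.8 rad/s
For an in-line slider-crank, x = r cosθ + √(L² − r² sin²θ), so v = −rω sinθ·[1 + r cosθ/√(L² − r² sin²θ)].
With r = 0.013 m, L = 0.0505 m, θ = 113.1°: √(L² − r² sin²θ) = 0.049064 m.
v = −0.013·179.8·0.91982·[1 + 0.013·-0.39234/0.049064] = -1.9268 m/s.
|v| = 1.9268 m/s.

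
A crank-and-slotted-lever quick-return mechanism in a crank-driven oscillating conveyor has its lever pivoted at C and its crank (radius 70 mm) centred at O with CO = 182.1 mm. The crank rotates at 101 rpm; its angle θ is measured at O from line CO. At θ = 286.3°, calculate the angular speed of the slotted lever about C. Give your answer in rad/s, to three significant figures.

ω = 10.58 rad/s (from 101 rpm).
Crank pin A relative to C: A = (d + r cosθ, r sinθ); lever angle φ = atan2(r sinθ, d + r cosθ).
Differentiating tanφ: φ̇ = rω(d cosθ + r)/(d² + r² + 2dr cosθ).
d² + r² + 2dr cosθ = |CA|² = 0.0452157 m²;  d cosθ + r = +0.12111 m.
|ω_lever| = |0.07·10.58·+0.12111| / 0.0452157 = 1.9831 rad/s.

1.98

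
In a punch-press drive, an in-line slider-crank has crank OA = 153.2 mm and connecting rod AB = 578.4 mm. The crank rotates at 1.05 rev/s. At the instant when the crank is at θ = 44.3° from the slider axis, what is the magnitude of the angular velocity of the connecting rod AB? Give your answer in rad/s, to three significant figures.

1.27

ω = 6.597 rad/s (converted from 1.05 rev/s).
The rod makes angle φ with the slider axis where L sinφ = r sinθ; differentiating, L cosφ·φ̇ = r ω cosθ.
L cosφ = √(L² − r² sin²θ) = 0.56842 m.
|ω_rod| = r ω |cosθ| / √(L² − r² sin²θ) = 0.1532·6.597·0.71569/0.56842 = 1.2726 rad/s.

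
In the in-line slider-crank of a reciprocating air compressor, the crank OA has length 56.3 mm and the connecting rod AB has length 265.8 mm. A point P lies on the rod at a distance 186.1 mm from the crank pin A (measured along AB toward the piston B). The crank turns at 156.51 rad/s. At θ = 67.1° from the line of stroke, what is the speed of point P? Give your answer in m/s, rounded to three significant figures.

8.66

ω = 156.5 rad/s.  Crank-pin speed |V_A| = rω = 8.8115 m/s, perpendicular to OA.
Rod angle: sinφ = −(r/L) sinθ ⇒ φ = -11.252°; ω_rod = −rω cosθ/√(L²−r²sin²θ) = -13.153 rad/s.
V_P = V_A + ω_rod × AP, with AP = 0.1861 m along the rod.
Components: V_Px = −rω sinθ − a·ω_rod·sinφ = -8.5946 m/s;  V_Py = rω cosθ + a·ω_rod·cosφ = +1.0281 m/s.
|V_P| = √(V_Px² + V_Py²) = 8.6559 m/s.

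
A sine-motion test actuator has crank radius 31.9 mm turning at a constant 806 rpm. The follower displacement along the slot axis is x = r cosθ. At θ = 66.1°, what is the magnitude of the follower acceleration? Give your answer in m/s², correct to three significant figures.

92.1

ω = 84.4 rad/s (from 806 rpm).
x = r cosθ ⇒ ẍ = −rω² cosθ (ω constant).
|a| = rω²|cosθ| = 0.0319·(84.4)²·|cos 66.1°| = 92.071 m/s².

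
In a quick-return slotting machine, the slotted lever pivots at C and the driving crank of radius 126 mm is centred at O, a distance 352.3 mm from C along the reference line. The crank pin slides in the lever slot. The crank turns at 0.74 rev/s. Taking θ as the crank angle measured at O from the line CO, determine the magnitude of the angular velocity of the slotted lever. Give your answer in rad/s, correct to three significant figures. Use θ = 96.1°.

0.397

ω = 4.65 rad/s (from 0.74 rev/s).
Crank pin A relative to C: A = (d + r cosθ, r sinθ); lever angle φ = atan2(r sinθ, d + r cosθ).
Differentiating tanφ: φ̇ = rω(d cosθ + r)/(d² + r² + 2dr cosθ).
d² + r² + 2dr cosθ = |CA|² = 0.130557 m²;  d cosθ + r = +0.088563 m.
|ω_lever| = |0.126·4.65·+0.088563| / 0.130557 = 0.39741 rad/s.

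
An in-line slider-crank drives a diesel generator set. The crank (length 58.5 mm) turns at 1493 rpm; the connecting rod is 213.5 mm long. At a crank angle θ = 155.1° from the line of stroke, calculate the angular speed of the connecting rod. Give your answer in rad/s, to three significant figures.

39.1

ω = 156.3 rad/s (converted from 1493 rpm).
The rod makes angle φ with the slider axis where L sinφ = r sinθ; differentiating, L cosφ·φ̇ = r ω cosθ.
L cosφ = √(L² − r² sin²θ) = 0.21207 m.
|ω_rod| = r ω |cosθ| / √(L² − r² sin²θ) = 0.0585·156.3·0.90704/0.21207 = 39.119 rad/s.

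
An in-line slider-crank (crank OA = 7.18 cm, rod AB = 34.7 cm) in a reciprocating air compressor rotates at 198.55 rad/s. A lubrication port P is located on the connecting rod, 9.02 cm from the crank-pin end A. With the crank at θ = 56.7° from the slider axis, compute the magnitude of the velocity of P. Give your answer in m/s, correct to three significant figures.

13.6

ω = 198.6 rad/s.  Crank-pin speed |V_A| = rω = 14.256 m/s, perpendicular to OA.
Rod angle: sinφ = −(r/L) sinθ ⇒ φ = -9.959°; ω_rod = −rω cosθ/√(L²−r²sin²θ) = -22.901 rad/s.
V_P = V_A + ω_rod × AP, with AP = 0.0902 m along the rod.
Components: V_Px = −rω sinθ − a·ω_rod·sinφ = -12.272 m/s;  V_Py = rω cosθ + a·ω_rod·cosφ = +5.7923 m/s.
|V_P| = √(V_Px² + V_Py²) = 13.571 m/s.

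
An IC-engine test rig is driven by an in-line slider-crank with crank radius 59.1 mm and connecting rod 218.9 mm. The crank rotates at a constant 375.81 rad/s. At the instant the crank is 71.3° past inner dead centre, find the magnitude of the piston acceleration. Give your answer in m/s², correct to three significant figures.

841

ω = 375.8 rad/s
x(θ) = r cosθ + √(L² − r² sin²θ); with ω constant, a = ω²·d²x/dθ².
d²x/dθ² = −r cosθ − r²(cos2θ)/√u − r⁴ sin²2θ/(4u^{3/2}),  u = L² − r² sin²θ = 0.0447834 m².
Substituting r = 0.0591 m, L = 0.2189 m, θ = 71.3°: d²x/dθ² = -0.0059551 m.
a = ω²·d²x/dθ² = (375.8)²·(-0.0059551) = -841.06 m/s²;  |a| = 841.06 m/s².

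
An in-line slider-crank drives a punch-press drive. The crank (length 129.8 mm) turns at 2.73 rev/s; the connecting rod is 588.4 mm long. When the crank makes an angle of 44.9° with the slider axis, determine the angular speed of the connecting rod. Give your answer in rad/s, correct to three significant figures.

ω = 17.15 rad/s (converted from 2.73 rev/s).
The rod makes angle φ with the slider axis where L sinφ = r sinθ; differentiating, L cosφ·φ̇ = r ω cosθ.
L cosφ = √(L² − r² sin²θ) = 0.58122 m.
|ω_rod| = r ω |cosθ| / √(L² − r² sin²θ) = 0.1298·17.15·0.70834/0.58122 = 2.7134 rad/s.

2.71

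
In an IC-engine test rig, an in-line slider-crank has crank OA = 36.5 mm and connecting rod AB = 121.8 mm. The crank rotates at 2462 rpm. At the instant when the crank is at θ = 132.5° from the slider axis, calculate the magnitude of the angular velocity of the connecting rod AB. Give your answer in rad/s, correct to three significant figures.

53.5

ω = 257.8 rad/s (converted from 2462 rpm).
The rod makes angle φ with the slider axis where L sinφ = r sinθ; differentiating, L cosφ·φ̇ = r ω cosθ.
L cosφ = √(L² − r² sin²θ) = 0.11879 m.
|ω_rod| = r ω |cosθ| / √(L² − r² sin²θ) = 0.0365·257.8·0.67559/0.11879 = 53.52 rad/s.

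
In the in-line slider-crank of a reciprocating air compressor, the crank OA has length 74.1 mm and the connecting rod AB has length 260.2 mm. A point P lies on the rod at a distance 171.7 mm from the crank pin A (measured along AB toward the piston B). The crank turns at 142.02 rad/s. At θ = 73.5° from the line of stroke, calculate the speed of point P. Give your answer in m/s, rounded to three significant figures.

10.7

ω = 142 rad/s.  Crank-pin speed |V_A| = rω = 10.524 m/s, perpendicular to OA.
Rod angle: sinφ = −(r/L) sinθ ⇒ φ = -15.846°; ω_rod = −rω cosθ/√(L²−r²sin²θ) = -11.941 rad/s.
V_P = V_A + ω_rod × AP, with AP = 0.1717 m along the rod.
Components: V_Px = −rω sinθ − a·ω_rod·sinφ = -10.65 m/s;  V_Py = rω cosθ + a·ω_rod·cosφ = +1.0166 m/s.
|V_P| = √(V_Px² + V_Py²) = 10.699 m/s.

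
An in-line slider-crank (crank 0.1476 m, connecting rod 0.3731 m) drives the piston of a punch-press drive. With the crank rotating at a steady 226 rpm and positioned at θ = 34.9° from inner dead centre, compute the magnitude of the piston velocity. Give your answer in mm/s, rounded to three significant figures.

ω = 2π·226/60 = 23.67 rad/s
For an in-line slider-crank, x = r cosθ + √(L² − r² sin²θ), so v = −rω sinθ·[1 + r cosθ/√(L² − r² sin²θ)].
With r = 0.1476 m, L = 0.3731 m, θ = 34.9°: √(L² − r² sin²θ) = 0.36342 m.
v = −0.1476·23.67·0.57215·[1 + 0.1476·0.82015/0.36342] = -2.6644 m/s.
|v| = 2.6644 m/s = 2664.4 mm/s.

2660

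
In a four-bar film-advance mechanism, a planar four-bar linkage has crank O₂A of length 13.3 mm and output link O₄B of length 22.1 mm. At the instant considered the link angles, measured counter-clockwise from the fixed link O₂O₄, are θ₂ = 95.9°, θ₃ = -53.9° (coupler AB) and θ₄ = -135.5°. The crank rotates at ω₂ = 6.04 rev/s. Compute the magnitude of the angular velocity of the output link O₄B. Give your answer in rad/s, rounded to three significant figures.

ω₂ = 37.95 rad/s (from 6.04 rev/s).
Differentiating the loop-closure r₂e^{iθ₂}+r₃e^{iθ₃}=r₁+r₄e^{iθ₄} gives r₂ω₂e^{iθ₂}+r₃ω₃e^{iθ₃}=r₄ω₄e^{iθ₄}.
Eliminating the other unknown: ω₄ = r₂ω₂ sin(θ₂−θ₃) / [r₄ sin(θ₄−θ₃)].
Numerator sine = +0.50302; denominator sine = -0.98927.
Result = 0.0133·37.95·(+0.50302) / (0.0221·(-0.98927)) = -11.613 rad/s; magnitude 11.613 rad/s.

11.6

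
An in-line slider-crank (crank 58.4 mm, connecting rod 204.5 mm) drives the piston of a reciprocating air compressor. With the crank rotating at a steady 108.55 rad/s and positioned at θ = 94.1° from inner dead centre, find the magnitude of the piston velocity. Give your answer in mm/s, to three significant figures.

6190

ω = 108.5 rad/s
For an in-line slider-crank, x = r cosθ + √(L² − r² sin²θ), so v = −rω sinθ·[1 + r cosθ/√(L² − r² sin²θ)].
With r = 0.0584 m, L = 0.2045 m, θ = 94.1°: √(L² − r² sin²θ) = 0.19603 m.
v = −0.0584·108.5·0.99744·[1 + 0.0584·-0.07150/0.19603] = -6.1884 m/s.
|v| = 6.1884 m/s = 6188.4 mm/s.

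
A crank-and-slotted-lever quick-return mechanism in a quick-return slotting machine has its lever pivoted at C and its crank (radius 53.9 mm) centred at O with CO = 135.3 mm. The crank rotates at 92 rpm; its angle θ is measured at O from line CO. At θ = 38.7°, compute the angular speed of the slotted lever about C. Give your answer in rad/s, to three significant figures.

2.54

ω = 9.634 rad/s (from 92 rpm).
Crank pin A relative to C: A = (d + r cosθ, r sinθ); lever angle φ = atan2(r sinθ, d + r cosθ).
Differentiating tanφ: φ̇ = rω(d cosθ + r)/(d² + r² + 2dr cosθ).
d² + r² + 2dr cosθ = |CA|² = 0.0325941 m²;  d cosθ + r = +0.15949 m.
|ω_lever| = |0.0539·9.634·+0.15949| / 0.0325941 = 2.541 rad/s.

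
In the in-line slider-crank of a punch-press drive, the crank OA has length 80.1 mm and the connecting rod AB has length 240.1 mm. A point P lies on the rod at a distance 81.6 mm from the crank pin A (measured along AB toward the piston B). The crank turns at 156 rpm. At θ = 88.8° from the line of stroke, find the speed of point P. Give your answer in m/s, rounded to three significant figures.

ω = 16.34 rad/s.  Crank-pin speed |V_A| = rω = 1.3085 m/s, perpendicular to OA.
Rod angle: sinφ = −(r/L) sinθ ⇒ φ = -19.484°; ω_rod = −rω cosθ/√(L²−r²sin²θ) = -0.12107 rad/s.
V_P = V_A + ω_rod × AP, with AP = 0.0816 m along the rod.
Components: V_Px = −rω sinθ − a·ω_rod·sinφ = -1.3115 m/s;  V_Py = rω cosθ + a·ω_rod·cosφ = +0.01809 m/s.
|V_P| = √(V_Px² + V_Py²) = 1.3117 m/s.

1.31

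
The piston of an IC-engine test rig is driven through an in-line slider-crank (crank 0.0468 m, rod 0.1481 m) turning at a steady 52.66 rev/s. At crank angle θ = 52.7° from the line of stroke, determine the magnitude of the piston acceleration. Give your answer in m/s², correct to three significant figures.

ω = 2π·52.7 = 330.9 rad/s
x(θ) = r cosθ + √(L² − r² sin²θ); with ω constant, a = ω²·d²x/dθ².
d²x/dθ² = −r cosθ − r²(cos2θ)/√u − r⁴ sin²2θ/(4u^{3/2}),  u = L² − r² sin²θ = 0.0205477 m².
Substituting r = 0.0468 m, L = 0.1481 m, θ = 52.7°: d²x/dθ² = -0.024681 m.
a = ω²·d²x/dθ² = (330.9)²·(-0.024681) = -2702 m/s²;  |a| = 2702 m/s².

2700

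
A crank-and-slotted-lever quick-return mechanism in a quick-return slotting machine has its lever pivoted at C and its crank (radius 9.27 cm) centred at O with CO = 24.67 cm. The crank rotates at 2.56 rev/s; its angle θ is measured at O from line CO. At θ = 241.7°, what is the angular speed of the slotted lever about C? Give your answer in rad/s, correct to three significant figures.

ω = 16.08 rad/s (from 2.56 rev/s).
Crank pin A relative to C: A = (d + r cosθ, r sinθ); lever angle φ = atan2(r sinθ, d + r cosθ).
Differentiating tanφ: φ̇ = rω(d cosθ + r)/(d² + r² + 2dr cosθ).
d² + r² + 2dr cosθ = |CA|² = 0.0477702 m²;  d cosθ + r = -0.024258 m.
|ω_lever| = |0.0927·16.08·-0.024258| / 0.0477702 = 0.75716 rad/s.

0.757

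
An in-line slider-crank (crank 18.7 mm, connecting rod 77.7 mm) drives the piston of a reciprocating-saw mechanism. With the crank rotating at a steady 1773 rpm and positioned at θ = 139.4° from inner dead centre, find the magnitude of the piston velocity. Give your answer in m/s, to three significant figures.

ω = 2π·1773/60 = 185.7 rad/s
For an in-line slider-crank, x = r cosθ + √(L² − r² sin²θ), so v = −rω sinθ·[1 + r cosθ/√(L² − r² sin²θ)].
With r = 0.0187 m, L = 0.0777 m, θ = 139.4°: √(L² − r² sin²θ) = 0.076741 m.
v = −0.0187·185.7·0.65077·[1 + 0.0187·-0.75927/0.076741] = -1.8414 m/s.
|v| = 1.8414 m/s.

1.84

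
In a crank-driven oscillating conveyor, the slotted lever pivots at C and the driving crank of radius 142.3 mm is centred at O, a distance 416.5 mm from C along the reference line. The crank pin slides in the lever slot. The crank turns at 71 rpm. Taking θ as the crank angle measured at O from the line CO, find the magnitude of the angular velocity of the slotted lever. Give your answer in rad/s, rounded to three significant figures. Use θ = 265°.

ω = 7.435 rad/s (from 71 rpm).
Crank pin A relative to C: A = (d + r cosθ, r sinθ); lever angle φ = atan2(r sinθ, d + r cosθ).
Differentiating tanφ: φ̇ = rω(d cosθ + r)/(d² + r² + 2dr cosθ).
d² + r² + 2dr cosθ = |CA|² = 0.18339 m²;  d cosθ + r = +0.106 m.
|ω_lever| = |0.1423·7.435·+0.106| / 0.18339 = 0.61153 rad/s.

0.612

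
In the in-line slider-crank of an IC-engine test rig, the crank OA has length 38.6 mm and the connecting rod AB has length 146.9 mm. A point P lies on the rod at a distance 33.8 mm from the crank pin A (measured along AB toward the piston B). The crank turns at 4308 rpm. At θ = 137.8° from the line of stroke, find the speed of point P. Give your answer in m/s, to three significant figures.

14.9

ω = 451.1 rad/s.  Crank-pin speed |V_A| = rω = 17.414 m/s, perpendicular to OA.
Rod angle: sinφ = −(r/L) sinθ ⇒ φ = -10.166°; ω_rod = −rω cosθ/√(L²−r²sin²θ) = +89.217 rad/s.
V_P = V_A + ω_rod × AP, with AP = 0.0338 m along the rod.
Components: V_Px = −rω sinθ − a·ω_rod·sinφ = -11.165 m/s;  V_Py = rω cosθ + a·ω_rod·cosφ = -9.932 m/s.
|V_P| = √(V_Px² + V_Py²) = 14.943 m/s.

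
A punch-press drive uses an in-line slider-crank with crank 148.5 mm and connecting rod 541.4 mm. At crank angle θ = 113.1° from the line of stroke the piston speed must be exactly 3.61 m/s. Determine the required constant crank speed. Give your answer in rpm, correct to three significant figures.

284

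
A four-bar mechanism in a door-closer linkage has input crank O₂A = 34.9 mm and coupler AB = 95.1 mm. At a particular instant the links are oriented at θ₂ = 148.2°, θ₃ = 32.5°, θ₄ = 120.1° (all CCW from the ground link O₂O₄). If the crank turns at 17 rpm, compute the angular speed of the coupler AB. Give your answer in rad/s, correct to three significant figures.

0.308

ω₂ = 1.78 rad/s (from 17 rpm).
Differentiating the loop-closure r₂e^{iθ₂}+r₃e^{iθ₃}=r₁+r₄e^{iθ₄} gives r₂ω₂e^{iθ₂}+r₃ω₃e^{iθ₃}=r₄ω₄e^{iθ₄}.
Eliminating the other unknown: ω₃ = r₂ω₂ sin(θ₄−θ₂) / [r₃ sin(θ₃−θ₄)].
Numerator sine = -0.47101; denominator sine = -0.99912.
Result = 0.0349·1.78·(-0.47101) / (0.0951·(-0.99912)) = +0.30799 rad/s; magnitude 0.30799 rad/s.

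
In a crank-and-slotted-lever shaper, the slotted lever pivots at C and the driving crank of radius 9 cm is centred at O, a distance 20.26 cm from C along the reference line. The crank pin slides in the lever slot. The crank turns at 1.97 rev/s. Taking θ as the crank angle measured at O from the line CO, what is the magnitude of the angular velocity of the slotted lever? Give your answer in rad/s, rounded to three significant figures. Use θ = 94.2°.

ω = 12.38 rad/s (from 1.97 rev/s).
Crank pin A relative to C: A = (d + r cosθ, r sinθ); lever angle φ = atan2(r sinθ, d + r cosθ).
Differentiating tanφ: φ̇ = rω(d cosθ + r)/(d² + r² + 2dr cosθ).
d² + r² + 2dr cosθ = |CA|² = 0.0464759 m²;  d cosθ + r = +0.075162 m.
|ω_lever| = |0.09·12.38·+0.075162| / 0.0464759 = 1.8016 rad/s.

1.80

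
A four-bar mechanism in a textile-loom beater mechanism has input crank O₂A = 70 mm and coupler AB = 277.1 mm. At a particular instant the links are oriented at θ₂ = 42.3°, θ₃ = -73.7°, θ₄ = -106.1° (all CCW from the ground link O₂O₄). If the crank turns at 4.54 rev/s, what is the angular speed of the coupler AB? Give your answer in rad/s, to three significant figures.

7.05

ω₂ = 28.53 rad/s (from 4.54 rev/s).
Differentiating the loop-closure r₂e^{iθ₂}+r₃e^{iθ₃}=r₁+r₄e^{iθ₄} gives r₂ω₂e^{iθ₂}+r₃ω₃e^{iθ₃}=r₄ω₄e^{iθ₄}.
Eliminating the other unknown: ω₃ = r₂ω₂ sin(θ₄−θ₂) / [r₃ sin(θ₃−θ₄)].
Numerator sine = -0.52399; denominator sine = +0.53583.
Result = 0.07·28.53·(-0.52399) / (0.2771·(+0.53583)) = -7.0468 rad/s; magnitude 7.0468 rad/s.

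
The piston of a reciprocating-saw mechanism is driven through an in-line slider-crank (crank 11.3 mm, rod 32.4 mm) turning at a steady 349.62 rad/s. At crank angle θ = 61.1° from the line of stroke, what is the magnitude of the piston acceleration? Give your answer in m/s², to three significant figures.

ω = 349.6 rad/s
x(θ) = r cosθ + √(L² − r² sin²θ); with ω constant, a = ω²·d²x/dθ².
d²x/dθ² = −r cosθ − r²(cos2θ)/√u − r⁴ sin²2θ/(4u^{3/2}),  u = L² − r² sin²θ = 0.000951894 m².
Substituting r = 0.0113 m, L = 0.0324 m, θ = 61.1°: d²x/dθ² = -0.0033551 m.
a = ω²·d²x/dθ² = (349.6)²·(-0.0033551) = -410.1 m/s²;  |a| = 410.1 m/s².

410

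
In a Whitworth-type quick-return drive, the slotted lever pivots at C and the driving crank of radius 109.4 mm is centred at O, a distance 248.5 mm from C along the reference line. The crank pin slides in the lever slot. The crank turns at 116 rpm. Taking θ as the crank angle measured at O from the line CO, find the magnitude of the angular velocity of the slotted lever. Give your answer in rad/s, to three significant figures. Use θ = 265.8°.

ω = 12.15 rad/s (from 116 rpm).
Crank pin A relative to C: A = (d + r cosθ, r sinθ); lever angle φ = atan2(r sinθ, d + r cosθ).
Differentiating tanφ: φ̇ = rω(d cosθ + r)/(d² + r² + 2dr cosθ).
d² + r² + 2dr cosθ = |CA|² = 0.0697385 m²;  d cosθ + r = +0.0912 m.
|ω_lever| = |0.1094·12.15·+0.0912| / 0.0697385 = 1.7379 rad/s.

1.74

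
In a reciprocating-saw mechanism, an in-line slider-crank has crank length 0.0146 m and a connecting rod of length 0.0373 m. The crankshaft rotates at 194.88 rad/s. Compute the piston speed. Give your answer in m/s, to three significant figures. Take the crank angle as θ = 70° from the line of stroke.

ω = 194.9 rad/s
For an in-line slider-crank, x = r cosθ + √(L² − r² sin²θ), so v = −rω sinθ·[1 + r cosθ/√(L² − r² sin²θ)].
With r = 0.0146 m, L = 0.0373 m, θ = 70°: √(L² − r² sin²θ) = 0.034685 m.
v = −0.0146·194.9·0.93969·[1 + 0.0146·0.34202/0.034685] = -3.0586 m/s.
|v| = 3.0586 m/s.

3.06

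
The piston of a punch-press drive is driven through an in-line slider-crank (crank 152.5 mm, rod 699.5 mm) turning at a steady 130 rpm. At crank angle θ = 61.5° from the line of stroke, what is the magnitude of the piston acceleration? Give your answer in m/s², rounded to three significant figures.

ω = 2π·130/60 = 13.61 rad/s
x(θ) = r cosθ + √(L² − r² sin²θ); with ω constant, a = ω²·d²x/dθ².
d²x/dθ² = −r cosθ − r²(cos2θ)/√u − r⁴ sin²2θ/(4u^{3/2}),  u = L² − r² sin²θ = 0.471339 m².
Substituting r = 0.1525 m, L = 0.6995 m, θ = 61.5°: d²x/dθ² = -0.054611 m.
a = ω²·d²x/dθ² = (13.61)²·(-0.054611) = -10.121 m/s²;  |a| = 10.121 m/s².

10.1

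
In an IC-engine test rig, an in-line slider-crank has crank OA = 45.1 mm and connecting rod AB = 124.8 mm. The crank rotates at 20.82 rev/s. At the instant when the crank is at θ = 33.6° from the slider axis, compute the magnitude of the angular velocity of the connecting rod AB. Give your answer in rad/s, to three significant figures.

ω = 130.8 rad/s (converted from 20.82 rev/s).
The rod makes angle φ with the slider axis where L sinφ = r sinθ; differentiating, L cosφ·φ̇ = r ω cosθ.
L cosφ = √(L² − r² sin²θ) = 0.12228 m.
|ω_rod| = r ω |cosθ| / √(L² − r² sin²θ) = 0.0451·130.8·0.83292/0.12228 = 40.187 rad/s.

40.2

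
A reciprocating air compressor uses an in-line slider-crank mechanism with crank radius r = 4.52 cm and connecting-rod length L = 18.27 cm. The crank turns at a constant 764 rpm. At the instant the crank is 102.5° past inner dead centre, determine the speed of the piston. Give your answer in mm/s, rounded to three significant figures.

3340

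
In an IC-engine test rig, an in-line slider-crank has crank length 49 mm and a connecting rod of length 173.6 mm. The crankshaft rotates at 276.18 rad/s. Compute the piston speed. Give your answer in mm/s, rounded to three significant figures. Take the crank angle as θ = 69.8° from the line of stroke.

14000

ω = 276.2 rad/s
For an in-line slider-crank, x = r cosθ + √(L² − r² sin²θ), so v = −rω sinθ·[1 + r cosθ/√(L² − r² sin²θ)].
With r = 0.049 m, L = 0.1736 m, θ = 69.8°: √(L² − r² sin²θ) = 0.1674 m.
v = −0.049·276.2·0.93849·[1 + 0.049·0.34530/0.1674] = -13.984 m/s.
|v| = 13.984 m/s = 13984 mm/s.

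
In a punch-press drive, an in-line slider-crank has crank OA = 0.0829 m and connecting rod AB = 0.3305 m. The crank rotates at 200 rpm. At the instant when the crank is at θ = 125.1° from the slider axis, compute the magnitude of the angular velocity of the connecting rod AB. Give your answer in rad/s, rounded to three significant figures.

ω = 20.94 rad/s (converted from 200 rpm).
The rod makes angle φ with the slider axis where L sinφ = r sinθ; differentiating, L cosφ·φ̇ = r ω cosθ.
L cosφ = √(L² − r² sin²θ) = 0.32347 m.
|ω_rod| = r ω |cosθ| / √(L² − r² sin²θ) = 0.0829·20.94·0.57501/0.32347 = 3.0864 rad/s.

3.09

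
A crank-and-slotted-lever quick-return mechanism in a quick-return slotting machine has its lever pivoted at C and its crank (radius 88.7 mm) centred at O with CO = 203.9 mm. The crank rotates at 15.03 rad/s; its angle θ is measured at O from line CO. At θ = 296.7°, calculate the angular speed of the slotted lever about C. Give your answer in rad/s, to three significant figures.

ω = 15.03 rad/s
Crank pin A relative to C: A = (d + r cosθ, r sinθ); lever angle φ = atan2(r sinθ, d + r cosθ).
Differentiating tanφ: φ̇ = rω(d cosθ + r)/(d² + r² + 2dr cosθ).
d² + r² + 2dr cosθ = |CA|² = 0.0656956 m²;  d cosθ + r = +0.18032 m.
|ω_lever| = |0.0887·15.03·+0.18032| / 0.0656956 = 3.6592 rad/s.

3.66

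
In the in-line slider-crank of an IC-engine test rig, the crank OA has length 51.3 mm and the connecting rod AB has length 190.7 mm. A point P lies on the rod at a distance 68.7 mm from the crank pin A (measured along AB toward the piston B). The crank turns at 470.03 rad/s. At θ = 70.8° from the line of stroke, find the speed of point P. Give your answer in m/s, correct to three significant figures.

ω = 470 rad/s.  Crank-pin speed |V_A| = rω = 24.113 m/s, perpendicular to OA.
Rod angle: sinφ = −(r/L) sinθ ⇒ φ = -14.717°; ω_rod = −rω cosθ/√(L²−r²sin²θ) = -42.993 rad/s.
V_P = V_A + ω_rod × AP, with AP = 0.0687 m along the rod.
Components: V_Px = −rω sinθ − a·ω_rod·sinφ = -23.522 m/s;  V_Py = rω cosθ + a·ω_rod·cosφ = +5.0731 m/s.
|V_P| = √(V_Px² + V_Py²) = 24.063 m/s.

24.1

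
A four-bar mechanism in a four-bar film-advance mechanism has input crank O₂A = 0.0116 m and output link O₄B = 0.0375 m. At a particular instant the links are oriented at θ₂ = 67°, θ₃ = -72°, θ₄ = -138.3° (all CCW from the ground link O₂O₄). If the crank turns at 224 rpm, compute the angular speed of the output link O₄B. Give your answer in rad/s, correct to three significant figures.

5.20

ω₂ = 23.46 rad/s (from 224 rpm).
Differentiating the loop-closure r₂e^{iθ₂}+r₃e^{iθ₃}=r₁+r₄e^{iθ₄} gives r₂ω₂e^{iθ₂}+r₃ω₃e^{iθ₃}=r₄ω₄e^{iθ₄}.
Eliminating the other unknown: ω₄ = r₂ω₂ sin(θ₂−θ₃) / [r₄ sin(θ₄−θ₃)].
Numerator sine = +0.65606; denominator sine = -0.91566.
Result = 0.0116·23.46·(+0.65606) / (0.0375·(-0.91566)) = -5.1989 rad/s; magnitude 5.1989 rad/s.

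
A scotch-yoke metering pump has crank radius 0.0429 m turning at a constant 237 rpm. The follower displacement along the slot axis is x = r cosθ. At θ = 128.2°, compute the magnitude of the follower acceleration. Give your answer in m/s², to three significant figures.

16.3

ω = 24.82 rad/s (from 237 rpm).
x = r cosθ ⇒ ẍ = −rω² cosθ (ω constant).
|a| = rω²|cosθ| = 0.0429·(24.82)²·|cos 128.2°| = 16.341 m/s².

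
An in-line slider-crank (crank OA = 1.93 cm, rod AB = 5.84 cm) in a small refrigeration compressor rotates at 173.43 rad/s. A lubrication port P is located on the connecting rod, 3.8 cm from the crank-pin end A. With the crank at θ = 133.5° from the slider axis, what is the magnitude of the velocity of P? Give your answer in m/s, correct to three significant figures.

2.21

ω = 173.4 rad/s.  Crank-pin speed |V_A| = rω = 3.3472 m/s, perpendicular to OA.
Rod angle: sinφ = −(r/L) sinθ ⇒ φ = -13.870°; ω_rod = −rω cosθ/√(L²−r²sin²θ) = +40.638 rad/s.
V_P = V_A + ω_rod × AP, with AP = 0.038 m along the rod.
Components: V_Px = −rω sinθ − a·ω_rod·sinφ = -2.0578 m/s;  V_Py = rω cosθ + a·ω_rod·cosφ = -0.80484 m/s.
|V_P| = √(V_Px² + V_Py²) = 2.2096 m/s.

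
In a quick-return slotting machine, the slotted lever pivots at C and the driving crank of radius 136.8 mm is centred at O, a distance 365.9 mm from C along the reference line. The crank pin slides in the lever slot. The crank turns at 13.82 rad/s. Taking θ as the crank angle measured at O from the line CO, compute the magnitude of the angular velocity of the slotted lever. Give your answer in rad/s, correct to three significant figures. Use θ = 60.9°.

ω = 13.82 rad/s
Crank pin A relative to C: A = (d + r cosθ, r sinθ); lever angle φ = atan2(r sinθ, d + r cosθ).
Differentiating tanφ: φ̇ = rω(d cosθ + r)/(d² + r² + 2dr cosθ).
d² + r² + 2dr cosθ = |CA|² = 0.201284 m²;  d cosθ + r = +0.31475 m.
|ω_lever| = |0.1368·13.82·+0.31475| / 0.201284 = 2.9563 rad/s.

2.96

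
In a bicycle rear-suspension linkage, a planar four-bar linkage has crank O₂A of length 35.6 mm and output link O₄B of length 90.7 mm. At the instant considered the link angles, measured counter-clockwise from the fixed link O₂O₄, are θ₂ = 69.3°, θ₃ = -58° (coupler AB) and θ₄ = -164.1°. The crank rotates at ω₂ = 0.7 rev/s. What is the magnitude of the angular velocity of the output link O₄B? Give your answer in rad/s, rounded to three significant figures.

ω₂ = 4.398 rad/s (from 0.7 rev/s).
Differentiating the loop-closure r₂e^{iθ₂}+r₃e^{iθ₃}=r₁+r₄e^{iθ₄} gives r₂ω₂e^{iθ₂}+r₃ω₃e^{iθ₃}=r₄ω₄e^{iθ₄}.
Eliminating the other unknown: ω₄ = r₂ω₂ sin(θ₂−θ₃) / [r₄ sin(θ₄−θ₃)].
Numerator sine = +0.79547; denominator sine = -0.96078.
Result = 0.0356·4.398·(+0.79547) / (0.0907·(-0.96078)) = -1.4293 rad/s; magnitude 1.4293 rad/s.

1.43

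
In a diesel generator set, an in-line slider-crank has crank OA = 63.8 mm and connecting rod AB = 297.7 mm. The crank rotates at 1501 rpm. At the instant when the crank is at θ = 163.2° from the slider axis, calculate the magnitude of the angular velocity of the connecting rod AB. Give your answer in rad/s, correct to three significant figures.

32.3

ω = 157.2 rad/s (converted from 1501 rpm).
The rod makes angle φ with the slider axis where L sinφ = r sinθ; differentiating, L cosφ·φ̇ = r ω cosθ.
L cosφ = √(L² − r² sin²θ) = 0.29713 m.
|ω_rod| = r ω |cosθ| / √(L² − r² sin²θ) = 0.0638·157.2·0.95732/0.29713 = 32.31 rad/s.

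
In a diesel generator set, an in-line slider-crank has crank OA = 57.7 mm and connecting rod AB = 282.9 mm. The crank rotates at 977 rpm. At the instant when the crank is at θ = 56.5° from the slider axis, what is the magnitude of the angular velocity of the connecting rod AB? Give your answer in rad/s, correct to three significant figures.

11.7

ω = 102.3 rad/s (converted from 977 rpm).
The rod makes angle φ with the slider axis where L sinφ = r sinθ; differentiating, L cosφ·φ̇ = r ω cosθ.
L cosφ = √(L² − r² sin²θ) = 0.27878 m.
|ω_rod| = r ω |cosθ| / √(L² − r² sin²θ) = 0.0577·102.3·0.55194/0.27878 = 11.688 rad/s.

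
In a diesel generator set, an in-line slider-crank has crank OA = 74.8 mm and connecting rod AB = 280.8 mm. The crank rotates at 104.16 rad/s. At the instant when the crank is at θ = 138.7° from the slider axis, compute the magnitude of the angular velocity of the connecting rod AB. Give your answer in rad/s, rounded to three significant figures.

21.2

ω = 104.2 rad/s
The rod makes angle φ with the slider axis where L sinφ = r sinθ; differentiating, L cosφ·φ̇ = r ω cosθ.
L cosφ = √(L² − r² sin²θ) = 0.27643 m.
|ω_rod| = r ω |cosθ| / √(L² − r² sin²θ) = 0.0748·104.2·0.75126/0.27643 = 21.175 rad/s.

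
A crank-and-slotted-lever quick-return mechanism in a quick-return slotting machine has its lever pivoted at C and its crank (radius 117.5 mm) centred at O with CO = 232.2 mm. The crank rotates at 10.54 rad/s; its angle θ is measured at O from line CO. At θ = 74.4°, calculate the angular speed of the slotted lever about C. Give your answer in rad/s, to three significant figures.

2.70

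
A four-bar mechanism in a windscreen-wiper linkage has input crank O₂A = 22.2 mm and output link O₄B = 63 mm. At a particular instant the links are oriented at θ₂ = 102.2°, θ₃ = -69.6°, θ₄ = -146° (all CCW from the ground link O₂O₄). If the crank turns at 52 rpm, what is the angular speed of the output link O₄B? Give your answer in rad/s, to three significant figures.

0.282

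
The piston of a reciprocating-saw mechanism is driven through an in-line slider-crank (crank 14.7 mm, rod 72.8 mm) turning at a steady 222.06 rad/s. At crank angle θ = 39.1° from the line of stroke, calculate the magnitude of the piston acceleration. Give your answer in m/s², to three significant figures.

594

ω = 222.1 rad/s
x(θ) = r cosθ + √(L² − r² sin²θ); with ω constant, a = ω²·d²x/dθ².
d²x/dθ² = −r cosθ − r²(cos2θ)/√u − r⁴ sin²2θ/(4u^{3/2}),  u = L² − r² sin²θ = 0.00521389 m².
Substituting r = 0.0147 m, L = 0.0728 m, θ = 39.1°: d²x/dθ² = -0.01205 m.
a = ω²·d²x/dθ² = (222.1)²·(-0.01205) = -594.17 m/s²;  |a| = 594.17 m/s².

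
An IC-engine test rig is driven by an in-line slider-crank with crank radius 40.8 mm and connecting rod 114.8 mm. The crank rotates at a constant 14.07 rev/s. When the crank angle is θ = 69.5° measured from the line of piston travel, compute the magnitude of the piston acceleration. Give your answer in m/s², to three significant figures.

22.8

ω = 2π·14.1 = 88.4 rad/s
x(θ) = r cosθ + √(L² − r² sin²θ); with ω constant, a = ω²·d²x/dθ².
d²x/dθ² = −r cosθ − r²(cos2θ)/√u − r⁴ sin²2θ/(4u^{3/2}),  u = L² − r² sin²θ = 0.0117186 m².
Substituting r = 0.0408 m, L = 0.1148 m, θ = 69.5°: d²x/dθ² = -0.002918 m.
a = ω²·d²x/dθ² = (88.4)²·(-0.002918) = -22.805 m/s²;  |a| = 22.805 m/s².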